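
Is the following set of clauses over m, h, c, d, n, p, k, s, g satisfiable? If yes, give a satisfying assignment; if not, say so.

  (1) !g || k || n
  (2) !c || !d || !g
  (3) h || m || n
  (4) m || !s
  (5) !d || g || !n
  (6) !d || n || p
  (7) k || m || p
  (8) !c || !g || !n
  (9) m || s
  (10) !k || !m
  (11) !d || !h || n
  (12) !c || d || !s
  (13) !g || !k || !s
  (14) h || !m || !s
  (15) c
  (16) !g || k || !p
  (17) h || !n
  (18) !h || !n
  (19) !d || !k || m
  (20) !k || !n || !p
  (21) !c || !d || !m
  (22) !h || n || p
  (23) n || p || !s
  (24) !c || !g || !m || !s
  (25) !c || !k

m=T, h=F, c=T, d=F, n=F, p=F, k=F, s=F, g=F

Unit clause (c) forces c = True.
In (!c || !k) only !k is left, so k = False.
Try m = False:
  (m || !s) forces s = False.
  clause (m || s) is falsified — backtrack.
So m = True.
  then (!c || !d || !m) forces d = False.
  then (!c || d || !s) forces s = False.
Set h = False.
  then (h || !n) forces n = False.
  then (!g || k || n) forces g = False.
Set p = False.
All clauses satisfied.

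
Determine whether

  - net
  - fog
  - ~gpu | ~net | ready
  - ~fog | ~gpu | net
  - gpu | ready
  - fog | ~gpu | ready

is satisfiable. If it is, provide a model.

Unit clause (net) forces net = True.
Unit clause (fog) forces fog = True.
Try ready = False:
  (~gpu | ~net | ready) forces gpu = False.
  clause (gpu | ready) is falsified — backtrack.
So ready = True.
Set gpu = False.
All clauses satisfied.

fog = True, net = True, ready = True, gpu = False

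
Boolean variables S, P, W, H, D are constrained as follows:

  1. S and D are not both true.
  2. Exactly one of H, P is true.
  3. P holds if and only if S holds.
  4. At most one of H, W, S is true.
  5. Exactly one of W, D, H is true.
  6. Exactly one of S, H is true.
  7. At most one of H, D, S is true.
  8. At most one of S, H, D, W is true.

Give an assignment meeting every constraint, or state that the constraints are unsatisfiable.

S: False, P: False, W: False, H: True, D: False

  (1) S=F, D=F — not both ✓
  (2) {H, P}: 1 true — exactly one ✓
  (3) P=F, S=F — same ✓
  (4) {H, W, S}: 1 true — at most one ✓
  (5) {W, D, H}: 1 true — exactly one ✓
  (6) {S, H}: 1 true — exactly one ✓
  (7) {H, D, S}: 1 true — at most one ✓
  (8) {S, H, D, W}: 1 true — at most one ✓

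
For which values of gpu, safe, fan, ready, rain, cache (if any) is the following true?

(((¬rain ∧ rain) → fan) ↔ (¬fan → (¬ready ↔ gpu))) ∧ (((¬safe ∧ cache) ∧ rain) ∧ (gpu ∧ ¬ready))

gpu: True, safe: False, fan: True, ready: False, rain: True, cache: True

  ((¬rain ∧ rain) → fan) ↔ (¬fan → (¬ready ↔ gpu)) = True
    (¬rain ∧ rain) → fan = True
      ¬rain ∧ rain = False
        ¬rain = False
    ¬fan → (¬ready ↔ gpu) = True
      ¬fan = False
      ¬ready ↔ gpu = True
        ¬ready = True
  ((¬safe ∧ cache) ∧ rain) ∧ (gpu ∧ ¬ready) = True
    (¬safe ∧ cache) ∧ rain = True
      ¬safe ∧ cache = True
        ¬safe = True
    gpu ∧ ¬ready = True
      ¬ready = True
Both conjuncts True, so the formula holds.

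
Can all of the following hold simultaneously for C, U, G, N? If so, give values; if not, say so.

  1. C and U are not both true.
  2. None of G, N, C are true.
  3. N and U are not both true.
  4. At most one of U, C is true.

C = False; U = True; G = False; N = False

  (1) C=F, U=T — not both ✓
  (2) {G, N, C}: 0 true — none ✓
  (3) N=F, U=T — not both ✓
  (4) {U, C}: 1 true — at most one ✓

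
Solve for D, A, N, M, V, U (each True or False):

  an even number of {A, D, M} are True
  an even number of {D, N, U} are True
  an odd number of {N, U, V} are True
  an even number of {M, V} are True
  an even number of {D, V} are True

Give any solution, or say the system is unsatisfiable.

Adding constraints 2, 3, 5 mod 2: every variable appears an even number of times on the left, so the left side is 0.
But the right sides sum to 1 (mod 2). 0 ≠ 1 — the system is inconsistent.

No satisfying assignment exists.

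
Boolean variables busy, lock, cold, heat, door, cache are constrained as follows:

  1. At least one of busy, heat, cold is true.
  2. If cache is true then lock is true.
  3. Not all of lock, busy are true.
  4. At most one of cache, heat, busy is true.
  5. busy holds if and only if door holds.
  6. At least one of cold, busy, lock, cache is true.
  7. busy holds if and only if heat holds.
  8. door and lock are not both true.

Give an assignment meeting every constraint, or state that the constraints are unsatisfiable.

busy = False, lock = True, cold = True, heat = False, door = False, cache = True

  (1) {busy, heat, cold}: 1 true — at least one ✓
  (2) cache=T ⇒ lock: T ✓
  (3) {lock, busy}: 1/2 true — not all ✓
  (4) {cache, heat, busy}: 1 true — at most one ✓
  (5) busy=F, door=F — same ✓
  (6) {cold, busy, lock, cache}: 3 true — at least one ✓
  (7) busy=F, heat=F — same ✓
  (8) door=F, lock=T — not both ✓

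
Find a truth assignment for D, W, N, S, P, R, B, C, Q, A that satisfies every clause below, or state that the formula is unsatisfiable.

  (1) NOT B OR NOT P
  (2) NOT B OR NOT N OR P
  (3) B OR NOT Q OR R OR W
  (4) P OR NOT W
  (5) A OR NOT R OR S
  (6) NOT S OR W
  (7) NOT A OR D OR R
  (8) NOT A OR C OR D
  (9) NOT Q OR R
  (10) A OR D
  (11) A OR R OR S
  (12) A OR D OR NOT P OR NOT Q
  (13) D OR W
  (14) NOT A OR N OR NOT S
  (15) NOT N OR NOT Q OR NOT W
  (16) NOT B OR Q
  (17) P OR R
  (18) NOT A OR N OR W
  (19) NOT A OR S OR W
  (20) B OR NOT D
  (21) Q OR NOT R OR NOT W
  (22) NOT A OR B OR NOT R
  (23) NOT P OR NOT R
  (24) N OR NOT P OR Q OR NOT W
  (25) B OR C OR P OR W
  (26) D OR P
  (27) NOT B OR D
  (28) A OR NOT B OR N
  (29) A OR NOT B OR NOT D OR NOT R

Case W = True:
  (P OR NOT W) forces P = True.
  (NOT B OR NOT P) forces B = False.
  (B OR NOT D) forces D = False.
  (A OR D) forces A = True.
  (NOT A OR D OR R) forces R = True.
  Clause (NOT A OR B OR NOT R) is falsified — contradiction.
Case W = False:
  (NOT S OR W) forces S = False.
  (D OR W) forces D = True.
  (NOT A OR S OR W) forces A = False.
  (A OR NOT R OR S) forces R = False.
  Clause (A OR R OR S) is falsified — contradiction.
Both cases fail, so the formula is unsatisfiable.

The formula is unsatisfiable.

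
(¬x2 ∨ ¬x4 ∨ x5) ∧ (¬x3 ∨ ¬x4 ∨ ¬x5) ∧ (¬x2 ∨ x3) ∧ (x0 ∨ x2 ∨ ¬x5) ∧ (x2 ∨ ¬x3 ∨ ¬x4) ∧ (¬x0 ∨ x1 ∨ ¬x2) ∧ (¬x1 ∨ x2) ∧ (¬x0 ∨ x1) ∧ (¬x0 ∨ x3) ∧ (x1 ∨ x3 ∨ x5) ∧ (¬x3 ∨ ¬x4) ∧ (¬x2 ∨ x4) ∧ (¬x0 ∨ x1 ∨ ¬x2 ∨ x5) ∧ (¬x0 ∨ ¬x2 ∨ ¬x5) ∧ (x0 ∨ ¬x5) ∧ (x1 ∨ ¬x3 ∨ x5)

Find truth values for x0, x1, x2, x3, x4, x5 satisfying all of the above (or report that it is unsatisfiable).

Case x1 = True:
  (¬x1 ∨ x2) forces x2 = True.
  (¬x2 ∨ x3) forces x3 = True.
  (¬x3 ∨ ¬x4) forces x4 = False.
  Clause (¬x2 ∨ x4) is falsified — contradiction.
Case x1 = False:
  (¬x0 ∨ x1) forces x0 = False.
  (x0 ∨ ¬x5) forces x5 = False.
  (x1 ∨ x3 ∨ x5) forces x3 = True.
  Clause (x1 ∨ ¬x3 ∨ x5) is falsified — contradiction.
Both cases fail, so the formula is unsatisfiable.

Unsatisfiable — no assignment works.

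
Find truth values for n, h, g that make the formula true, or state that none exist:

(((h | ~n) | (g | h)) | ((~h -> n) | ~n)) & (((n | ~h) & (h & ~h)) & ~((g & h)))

Unsatisfiable

Case h = True: the conjunct ~h is False.
Case h = False: the conjunct h is False.
Both cases fail — unsatisfiable.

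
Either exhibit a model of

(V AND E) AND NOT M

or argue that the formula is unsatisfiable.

V=T; M=F; E=T

  V AND E = True
  NOT M = True
Both conjuncts True, so the formula holds.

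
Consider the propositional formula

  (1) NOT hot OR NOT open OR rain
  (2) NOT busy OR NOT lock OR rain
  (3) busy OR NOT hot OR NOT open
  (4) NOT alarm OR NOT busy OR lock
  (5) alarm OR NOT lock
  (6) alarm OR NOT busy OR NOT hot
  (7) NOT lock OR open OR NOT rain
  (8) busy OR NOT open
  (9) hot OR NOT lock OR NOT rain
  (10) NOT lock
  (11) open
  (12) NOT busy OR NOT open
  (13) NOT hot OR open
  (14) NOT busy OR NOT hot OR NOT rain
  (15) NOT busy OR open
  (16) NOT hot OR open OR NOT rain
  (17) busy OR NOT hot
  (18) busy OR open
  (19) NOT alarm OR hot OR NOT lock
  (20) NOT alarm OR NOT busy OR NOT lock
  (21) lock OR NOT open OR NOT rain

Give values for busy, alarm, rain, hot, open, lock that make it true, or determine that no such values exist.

Case open = True:
  (busy OR NOT open) forces busy = True.
  Clause (NOT busy OR NOT open) is falsified — contradiction.
Case open = False:
  Clause (open) is falsified — contradiction.
Both cases fail, so the formula is unsatisfiable.

No satisfying assignment exists.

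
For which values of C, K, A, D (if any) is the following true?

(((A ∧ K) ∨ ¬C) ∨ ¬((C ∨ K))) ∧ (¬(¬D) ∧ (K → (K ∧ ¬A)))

C=F, K=T, A=F, D=T

  ((A ∧ K) ∨ ¬C) ∨ ¬((C ∨ K)) = True
    (A ∧ K) ∨ ¬C = True
      A ∧ K = False
      ¬C = True
    ¬((C ∨ K)) = False
      C ∨ K = True
  ¬(¬D) ∧ (K → (K ∧ ¬A)) = True
    ¬(¬D) = True
      ¬D = False
    K → (K ∧ ¬A) = True
      K ∧ ¬A = True
        ¬A = True
Both conjuncts True, so the formula holds.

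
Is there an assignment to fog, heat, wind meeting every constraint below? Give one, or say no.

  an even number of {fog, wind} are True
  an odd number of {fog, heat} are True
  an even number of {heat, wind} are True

Adding constraints 1, 2, 3 mod 2: every variable appears an even number of times on the left, so the left side is 0.
But the right sides sum to 1 (mod 2). 0 ≠ 1 — the system is inconsistent.

Unsatisfiable — no assignment works.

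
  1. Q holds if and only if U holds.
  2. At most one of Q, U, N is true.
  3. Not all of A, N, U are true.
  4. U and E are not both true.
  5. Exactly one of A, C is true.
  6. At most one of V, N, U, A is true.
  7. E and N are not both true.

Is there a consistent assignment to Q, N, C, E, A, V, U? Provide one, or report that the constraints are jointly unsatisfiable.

Q: False, N: False, C: False, E: False, A: True, V: False, U: False

  (1) Q=F, U=F — same ✓
  (2) {Q, U, N}: 0 true — at most one ✓
  (3) {A, N, U}: 1/3 true — not all ✓
  (4) U=F, E=F — not both ✓
  (5) {A, C}: 1 true — exactly one ✓
  (6) {V, N, U, A}: 1 true — at most one ✓
  (7) E=F, N=F — not both ✓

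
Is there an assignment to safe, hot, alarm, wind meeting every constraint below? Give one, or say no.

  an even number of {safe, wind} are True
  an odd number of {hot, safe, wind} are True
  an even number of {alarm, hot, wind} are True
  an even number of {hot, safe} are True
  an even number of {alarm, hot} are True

Adding constraints 2, 3, 4, 5 mod 2: every variable appears an even number of times on the left, so the left side is 0.
But the right sides sum to 1 (mod 2). 0 ≠ 1 — the system is inconsistent.

UNSATISFIABLE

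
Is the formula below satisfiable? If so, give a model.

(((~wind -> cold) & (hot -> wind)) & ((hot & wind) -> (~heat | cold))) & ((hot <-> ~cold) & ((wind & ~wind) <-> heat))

cold = True, heat = False, wind = True, hot = False

  ((~wind -> cold) & (hot -> wind)) & ((hot & wind) -> (~heat | cold)) = True
    (~wind -> cold) & (hot -> wind) = True
      ~wind -> cold = True
        ~wind = False
      hot -> wind = True
    (hot & wind) -> (~heat | cold) = True
      hot & wind = False
      ~heat | cold = True
        ~heat = True
  (hot <-> ~cold) & ((wind & ~wind) <-> heat) = True
    hot <-> ~cold = True
      ~cold = False
    (wind & ~wind) <-> heat = True
      wind & ~wind = False
        ~wind = False
Both conjuncts True, so the formula holds.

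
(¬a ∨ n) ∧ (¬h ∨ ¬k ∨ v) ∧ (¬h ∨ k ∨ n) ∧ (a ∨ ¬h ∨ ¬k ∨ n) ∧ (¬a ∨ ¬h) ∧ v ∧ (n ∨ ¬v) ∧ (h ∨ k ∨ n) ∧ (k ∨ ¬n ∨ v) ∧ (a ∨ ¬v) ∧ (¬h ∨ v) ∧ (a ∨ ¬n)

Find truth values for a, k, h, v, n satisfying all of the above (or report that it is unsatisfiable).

Unit clause (v) forces v = True.
In (n ∨ ¬v) only n is left, so n = True.
In (a ∨ ¬v) only a is left, so a = True.
In (¬a ∨ ¬h) only ¬h is left, so h = False.
Set k = False.
All clauses satisfied.

a: True, k: False, h: False, v: True, n: True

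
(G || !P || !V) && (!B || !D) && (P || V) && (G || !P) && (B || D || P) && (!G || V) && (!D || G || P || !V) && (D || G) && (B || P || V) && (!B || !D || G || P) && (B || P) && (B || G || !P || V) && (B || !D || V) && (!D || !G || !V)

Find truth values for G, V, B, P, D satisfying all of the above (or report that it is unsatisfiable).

Try G = False:
  (G || !P) forces P = False.
  (P || V) forces V = True.
  (!D || G || P || !V) forces D = False.
  clause (D || G) is falsified — backtrack.
So G = True.
  then (!G || V) forces V = True.
  then (!D || !G || !V) forces D = False.
Set B = True.
Set P = True.
All clauses satisfied.

G: True, V: True, B: True, P: True, D: False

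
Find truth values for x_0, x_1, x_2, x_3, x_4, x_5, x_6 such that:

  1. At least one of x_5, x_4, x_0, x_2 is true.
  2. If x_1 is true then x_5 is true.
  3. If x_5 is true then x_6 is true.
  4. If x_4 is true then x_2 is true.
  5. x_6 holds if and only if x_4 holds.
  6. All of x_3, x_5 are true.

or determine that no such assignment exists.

x_0: True, x_1: True, x_2: True, x_3: True, x_4: True, x_5: True, x_6: True

  (1) {x_5, x_4, x_0, x_2}: 4 true — at least one ✓
  (2) x_1=T ⇒ x_5: T ✓
  (3) x_5=T ⇒ x_6: T ✓
  (4) x_4=T ⇒ x_2: T ✓
  (5) x_6=T, x_4=T — same ✓
  (6) {x_3, x_5}: all 2 true ✓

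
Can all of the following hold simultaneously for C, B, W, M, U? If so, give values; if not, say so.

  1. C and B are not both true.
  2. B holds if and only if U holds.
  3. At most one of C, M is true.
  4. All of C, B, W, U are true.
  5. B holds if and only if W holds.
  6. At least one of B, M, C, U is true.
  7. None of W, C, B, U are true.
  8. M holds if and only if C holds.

UNSATISFIABLE

Case C = True:
  Constraint (7) is violated (C=T) — contradiction.
Case C = False:
  Constraint (4) is violated (C=F) — contradiction.
Both cases fail — unsatisfiable.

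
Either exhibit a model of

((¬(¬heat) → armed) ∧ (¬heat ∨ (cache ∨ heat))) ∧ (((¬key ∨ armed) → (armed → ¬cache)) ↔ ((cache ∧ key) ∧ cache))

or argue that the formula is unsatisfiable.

armed = False, heat = False, cache = True, key = True

  (¬(¬heat) → armed) ∧ (¬heat ∨ (cache ∨ heat)) = True
    ¬(¬heat) → armed = True
      ¬(¬heat) = False
        ¬heat = True
    ¬heat ∨ (cache ∨ heat) = True
      ¬heat = True
      cache ∨ heat = True
  ((¬key ∨ armed) → (armed → ¬cache)) ↔ ((cache ∧ key) ∧ cache) = True
    (¬key ∨ armed) → (armed → ¬cache) = True
      ¬key ∨ armed = False
        ¬key = False
      armed → ¬cache = True
        ¬cache = False
    (cache ∧ key) ∧ cache = True
      cache ∧ key = True
Both conjuncts True, so the formula holds.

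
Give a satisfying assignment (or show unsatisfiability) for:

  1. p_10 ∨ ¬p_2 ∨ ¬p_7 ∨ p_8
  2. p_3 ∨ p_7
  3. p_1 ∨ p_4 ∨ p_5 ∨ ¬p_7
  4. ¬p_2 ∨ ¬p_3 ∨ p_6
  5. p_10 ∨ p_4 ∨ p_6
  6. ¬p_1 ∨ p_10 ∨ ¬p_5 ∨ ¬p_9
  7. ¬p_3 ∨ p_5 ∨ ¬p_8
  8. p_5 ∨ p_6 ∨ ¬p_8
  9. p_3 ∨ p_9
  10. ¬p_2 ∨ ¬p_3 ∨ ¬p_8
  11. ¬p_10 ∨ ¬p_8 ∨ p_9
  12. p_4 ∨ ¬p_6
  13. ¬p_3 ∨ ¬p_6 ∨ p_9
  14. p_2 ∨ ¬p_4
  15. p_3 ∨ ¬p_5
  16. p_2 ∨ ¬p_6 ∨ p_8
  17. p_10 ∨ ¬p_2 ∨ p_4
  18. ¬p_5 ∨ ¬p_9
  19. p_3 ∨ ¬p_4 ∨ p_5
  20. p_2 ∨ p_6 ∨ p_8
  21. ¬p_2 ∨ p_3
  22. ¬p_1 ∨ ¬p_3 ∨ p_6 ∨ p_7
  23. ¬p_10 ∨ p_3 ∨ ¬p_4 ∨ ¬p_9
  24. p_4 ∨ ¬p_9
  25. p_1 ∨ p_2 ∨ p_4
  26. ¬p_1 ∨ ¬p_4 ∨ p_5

Set p_1 = False.
Try p_2 = False:
  (p_2 ∨ ¬p_4) forces p_4 = False.
  clause (p_1 ∨ p_2 ∨ p_4) is falsified — backtrack.
So p_2 = True.
  then (¬p_2 ∨ p_3) forces p_3 = True.
  then (¬p_2 ∨ ¬p_3 ∨ p_6) forces p_6 = True.
  then (¬p_2 ∨ ¬p_3 ∨ ¬p_8) forces p_8 = False.
  then (p_4 ∨ ¬p_6) forces p_4 = True.
  then (¬p_3 ∨ ¬p_6 ∨ p_9) forces p_9 = True.
  then (¬p_5 ∨ ¬p_9) forces p_5 = False.
Set p_7 = True.
  then (p_10 ∨ ¬p_2 ∨ ¬p_7 ∨ p_8) forces p_10 = True.
All clauses satisfied.

p_1=F, p_2=T, p_3=T, p_4=T, p_5=F, p_6=T, p_7=T, p_8=F, p_9=T, p_10=T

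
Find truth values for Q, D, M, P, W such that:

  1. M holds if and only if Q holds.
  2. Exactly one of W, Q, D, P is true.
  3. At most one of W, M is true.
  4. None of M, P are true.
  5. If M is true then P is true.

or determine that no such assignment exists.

Q: False, D: True, M: False, P: False, W: False

  (1) M=F, Q=F — same ✓
  (2) {W, Q, D, P}: 1 true — exactly one ✓
  (3) {W, M}: 0 true — at most one ✓
  (4) {M, P}: 0 true — none ✓
  (5) M=F ⇒ P: vacuous ✓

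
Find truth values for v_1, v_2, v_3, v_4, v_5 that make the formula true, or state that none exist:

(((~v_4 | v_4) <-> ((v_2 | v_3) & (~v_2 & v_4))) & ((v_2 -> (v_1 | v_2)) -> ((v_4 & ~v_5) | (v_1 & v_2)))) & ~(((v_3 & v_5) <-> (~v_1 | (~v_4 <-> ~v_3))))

v_1=F, v_2=F, v_3=T, v_4=T, v_5=F

  ((~v_4 | v_4) <-> ((v_2 | v_3) & (~v_2 & v_4))) & ((v_2 -> (v_1 | v_2)) -> ((v_4 & ~v_5) | (v_1 & v_2))) = True
    (~v_4 | v_4) <-> ((v_2 | v_3) & (~v_2 & v_4)) = True
      ~v_4 | v_4 = True
        ~v_4 = False
      (v_2 | v_3) & (~v_2 & v_4) = True
        v_2 | v_3 = True
        ~v_2 & v_4 = True
          ~v_2 = True
    (v_2 -> (v_1 | v_2)) -> ((v_4 & ~v_5) | (v_1 & v_2)) = True
      v_2 -> (v_1 | v_2) = True
        v_1 | v_2 = False
      (v_4 & ~v_5) | (v_1 & v_2) = True
        v_4 & ~v_5 = True
          ~v_5 = True
        v_1 & v_2 = False
  ~(((v_3 & v_5) <-> (~v_1 | (~v_4 <-> ~v_3)))) = True
    (v_3 & v_5) <-> (~v_1 | (~v_4 <-> ~v_3)) = False
      v_3 & v_5 = False
      ~v_1 | (~v_4 <-> ~v_3) = True
        ~v_1 = True
        ~v_4 <-> ~v_3 = True
          ~v_4 = False
          ~v_3 = False
Both conjuncts True, so the formula holds.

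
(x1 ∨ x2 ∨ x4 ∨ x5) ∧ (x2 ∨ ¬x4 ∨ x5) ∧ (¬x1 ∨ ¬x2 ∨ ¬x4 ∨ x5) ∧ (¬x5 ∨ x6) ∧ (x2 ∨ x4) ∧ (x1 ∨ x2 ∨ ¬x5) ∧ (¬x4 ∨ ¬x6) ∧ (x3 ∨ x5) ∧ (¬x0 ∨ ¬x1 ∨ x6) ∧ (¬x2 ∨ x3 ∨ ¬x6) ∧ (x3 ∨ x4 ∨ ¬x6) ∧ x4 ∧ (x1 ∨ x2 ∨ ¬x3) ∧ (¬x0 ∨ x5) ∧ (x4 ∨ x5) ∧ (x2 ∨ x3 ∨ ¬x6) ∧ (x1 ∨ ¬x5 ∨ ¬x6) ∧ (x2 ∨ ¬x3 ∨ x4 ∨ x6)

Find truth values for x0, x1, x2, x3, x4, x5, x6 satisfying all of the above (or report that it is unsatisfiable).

x0=F; x1=F; x2=T; x3=T; x4=T; x5=F; x6=F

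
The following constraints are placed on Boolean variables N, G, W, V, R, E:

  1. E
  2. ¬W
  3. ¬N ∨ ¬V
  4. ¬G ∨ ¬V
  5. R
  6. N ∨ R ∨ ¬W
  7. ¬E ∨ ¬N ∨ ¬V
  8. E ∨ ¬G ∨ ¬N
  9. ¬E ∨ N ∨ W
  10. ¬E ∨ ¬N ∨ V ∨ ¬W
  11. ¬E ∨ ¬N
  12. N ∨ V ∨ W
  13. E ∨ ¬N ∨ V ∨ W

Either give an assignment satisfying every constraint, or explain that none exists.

UNSATISFIABLE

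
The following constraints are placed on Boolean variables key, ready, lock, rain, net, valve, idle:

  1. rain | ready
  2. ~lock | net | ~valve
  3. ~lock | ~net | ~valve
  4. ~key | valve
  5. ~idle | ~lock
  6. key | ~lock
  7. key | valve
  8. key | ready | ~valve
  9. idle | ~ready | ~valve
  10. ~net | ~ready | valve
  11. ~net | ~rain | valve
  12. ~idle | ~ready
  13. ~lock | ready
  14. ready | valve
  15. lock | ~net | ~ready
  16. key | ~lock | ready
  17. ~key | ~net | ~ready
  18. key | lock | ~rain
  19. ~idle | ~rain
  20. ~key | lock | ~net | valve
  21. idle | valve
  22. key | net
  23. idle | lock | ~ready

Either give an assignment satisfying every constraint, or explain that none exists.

Try key = False:
  (key | ~lock) forces lock = False.
  (key | valve) forces valve = True.
  (key | ready | ~valve) forces ready = True.
  (idle | ~ready | ~valve) forces idle = True.
  clause (~idle | ~ready) is falsified — backtrack.
So key = True.
  then (~key | valve) forces valve = True.
Set ready = False.
  then (rain | ready) forces rain = True.
  then (~lock | ready) forces lock = False.
  then (~idle | ~rain) forces idle = False.
Set net = False.
All clauses satisfied.

key = True, ready = False, lock = False, rain = True, net = False, valve = True, idle = False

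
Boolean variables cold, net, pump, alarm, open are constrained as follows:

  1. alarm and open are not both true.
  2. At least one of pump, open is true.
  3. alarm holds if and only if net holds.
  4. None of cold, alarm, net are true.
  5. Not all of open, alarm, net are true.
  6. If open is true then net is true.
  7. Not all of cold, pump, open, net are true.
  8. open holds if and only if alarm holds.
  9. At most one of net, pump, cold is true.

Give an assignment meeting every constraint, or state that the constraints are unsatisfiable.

cold=F, net=F, pump=T, alarm=F, open=F

  (1) alarm=F, open=F — not both ✓
  (2) {pump, open}: 1 true — at least one ✓
  (3) alarm=F, net=F — same ✓
  (4) {cold, alarm, net}: 0 true — none ✓
  (5) {open, alarm, net}: 0/3 true — not all ✓
  (6) open=F ⇒ net: vacuous ✓
  (7) {cold, pump, open, net}: 1/4 true — not all ✓
  (8) open=F, alarm=F — same ✓
  (9) {net, pump, cold}: 1 true — at most one ✓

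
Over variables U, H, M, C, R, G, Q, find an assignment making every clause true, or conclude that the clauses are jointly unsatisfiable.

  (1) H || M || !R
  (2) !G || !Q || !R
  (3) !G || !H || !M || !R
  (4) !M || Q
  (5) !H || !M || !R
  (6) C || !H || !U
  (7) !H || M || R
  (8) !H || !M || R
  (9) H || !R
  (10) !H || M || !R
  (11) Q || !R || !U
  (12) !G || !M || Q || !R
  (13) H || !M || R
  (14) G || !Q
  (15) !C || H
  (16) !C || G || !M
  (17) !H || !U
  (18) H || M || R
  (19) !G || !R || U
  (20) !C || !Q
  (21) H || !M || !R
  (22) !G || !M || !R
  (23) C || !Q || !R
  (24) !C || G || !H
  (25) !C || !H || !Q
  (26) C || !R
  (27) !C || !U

The formula is unsatisfiable.

Case R = True:
  (H || !R) forces H = True.
  (!H || !M || !R) forces M = False.
  Clause (!H || M || !R) is falsified — contradiction.
Case R = False:
  If H = True:
    (!H || M || R) forces M = True.
    clause (!H || !M || R) is falsified.
  If H = False:
    (H || !M || R) forces M = False.
    clause (H || M || R) is falsified.
  Every sub-case reaches a contradiction.
Both cases fail, so the formula is unsatisfiable.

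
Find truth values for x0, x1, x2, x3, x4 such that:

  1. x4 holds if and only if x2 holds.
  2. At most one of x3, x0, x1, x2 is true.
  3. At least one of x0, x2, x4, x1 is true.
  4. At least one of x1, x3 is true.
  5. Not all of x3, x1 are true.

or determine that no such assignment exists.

x0 = False, x1 = True, x2 = False, x3 = False, x4 = False

  (1) x4=F, x2=F — same ✓
  (2) {x3, x0, x1, x2}: 1 true — at most one ✓
  (3) {x0, x2, x4, x1}: 1 true — at least one ✓
  (4) {x1, x3}: 1 true — at least one ✓
  (5) {x3, x1}: 1/2 true — not all ✓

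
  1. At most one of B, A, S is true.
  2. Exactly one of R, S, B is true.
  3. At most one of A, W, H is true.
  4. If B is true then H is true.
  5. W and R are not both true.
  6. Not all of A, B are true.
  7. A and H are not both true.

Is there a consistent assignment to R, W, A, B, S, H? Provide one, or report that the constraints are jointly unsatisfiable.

R = False; W = False; A = False; B = False; S = True; H = True

  (1) {B, A, S}: 1 true — at most one ✓
  (2) {R, S, B}: 1 true — exactly one ✓
  (3) {A, W, H}: 1 true — at most one ✓
  (4) B=F ⇒ H: vacuous ✓
  (5) W=F, R=F — not both ✓
  (6) {A, B}: 0/2 true — not all ✓
  (7) A=F, H=T — not both ✓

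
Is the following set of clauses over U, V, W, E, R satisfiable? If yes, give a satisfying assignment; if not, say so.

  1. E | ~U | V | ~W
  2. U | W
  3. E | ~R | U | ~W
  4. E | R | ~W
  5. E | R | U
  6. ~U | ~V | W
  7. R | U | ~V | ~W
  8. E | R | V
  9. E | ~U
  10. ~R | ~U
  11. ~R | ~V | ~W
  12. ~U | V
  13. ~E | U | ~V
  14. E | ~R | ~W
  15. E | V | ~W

U = False, V = False, W = True, E = True, R = False

Set U = False.
  then (U | W) forces W = True.
Try V = True:
  (R | U | ~V | ~W) forces R = True.
  clause (~R | ~V | ~W) is falsified — backtrack.
So V = False.
  then (E | V | ~W) forces E = True.
Set R = False.
All clauses satisfied.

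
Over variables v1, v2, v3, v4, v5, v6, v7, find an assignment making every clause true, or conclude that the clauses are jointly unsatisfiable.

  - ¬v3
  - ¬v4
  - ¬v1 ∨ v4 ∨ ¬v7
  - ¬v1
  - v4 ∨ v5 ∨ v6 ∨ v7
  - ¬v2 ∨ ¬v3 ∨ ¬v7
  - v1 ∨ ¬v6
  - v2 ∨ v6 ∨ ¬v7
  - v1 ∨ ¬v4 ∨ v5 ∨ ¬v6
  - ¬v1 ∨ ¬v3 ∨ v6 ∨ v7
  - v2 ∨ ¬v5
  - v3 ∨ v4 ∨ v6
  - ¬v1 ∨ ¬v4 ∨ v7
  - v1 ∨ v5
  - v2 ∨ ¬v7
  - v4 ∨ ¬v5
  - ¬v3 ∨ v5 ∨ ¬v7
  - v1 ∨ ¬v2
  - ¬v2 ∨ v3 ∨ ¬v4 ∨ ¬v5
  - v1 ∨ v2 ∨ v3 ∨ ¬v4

Case v1 = True:
  Clause (¬v1) is falsified — contradiction.
Case v1 = False:
  (¬v3) forces v3 = False.
  (¬v4) forces v4 = False.
  (v1 ∨ ¬v6) forces v6 = False.
  Clause (v3 ∨ v4 ∨ v6) is falsified — contradiction.
Both cases fail, so the formula is unsatisfiable.

Unsatisfiable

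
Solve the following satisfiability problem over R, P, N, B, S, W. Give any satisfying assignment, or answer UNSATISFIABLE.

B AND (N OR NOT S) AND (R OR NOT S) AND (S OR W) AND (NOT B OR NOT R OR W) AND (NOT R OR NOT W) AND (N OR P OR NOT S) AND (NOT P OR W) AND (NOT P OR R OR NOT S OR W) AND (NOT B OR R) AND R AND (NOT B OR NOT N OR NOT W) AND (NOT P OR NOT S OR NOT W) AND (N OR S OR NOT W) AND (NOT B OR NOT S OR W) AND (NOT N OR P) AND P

No satisfying assignment exists.

Case R = True:
  (B) forces B = True.
  (NOT B OR NOT R OR W) forces W = True.
  Clause (NOT R OR NOT W) is falsified — contradiction.
Case R = False:
  Clause (R) is falsified — contradiction.
Both cases fail, so the formula is unsatisfiable.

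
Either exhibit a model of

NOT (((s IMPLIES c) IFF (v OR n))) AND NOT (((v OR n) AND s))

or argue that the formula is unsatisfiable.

s=F, n=F, c=T, v=F

  NOT (((s IMPLIES c) IFF (v OR n))) = True
    (s IMPLIES c) IFF (v OR n) = False
      s IMPLIES c = True
      v OR n = False
  NOT (((v OR n) AND s)) = True
    (v OR n) AND s = False
      v OR n = False
Both conjuncts True, so the formula holds.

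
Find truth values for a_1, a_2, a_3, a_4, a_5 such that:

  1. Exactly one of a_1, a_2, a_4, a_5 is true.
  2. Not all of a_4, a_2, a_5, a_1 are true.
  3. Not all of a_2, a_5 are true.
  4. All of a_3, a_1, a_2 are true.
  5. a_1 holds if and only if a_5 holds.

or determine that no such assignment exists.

Unsatisfiable — no assignment works.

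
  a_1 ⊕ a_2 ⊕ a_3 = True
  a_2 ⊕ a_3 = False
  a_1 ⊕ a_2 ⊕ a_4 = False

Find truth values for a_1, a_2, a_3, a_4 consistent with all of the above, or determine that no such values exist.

a_1: True; a_2: False; a_3: False; a_4: True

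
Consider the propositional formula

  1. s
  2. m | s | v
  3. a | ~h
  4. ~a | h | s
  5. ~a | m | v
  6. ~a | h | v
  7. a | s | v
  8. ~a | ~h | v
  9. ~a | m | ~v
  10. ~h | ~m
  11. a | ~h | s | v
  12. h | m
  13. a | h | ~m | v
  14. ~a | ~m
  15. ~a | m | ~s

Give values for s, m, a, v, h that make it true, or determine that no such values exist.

Unit clause (s) forces s = True.
Try m = False:
  (h | m) forces h = True.
  (a | ~h) forces a = True.
  clause (~a | m | ~s) is falsified — backtrack.
So m = True.
  then (~h | ~m) forces h = False.
  then (~a | ~m) forces a = False.
  then (a | h | ~m | v) forces v = True.
All clauses satisfied.

s: True; m: True; a: False; v: True; h: False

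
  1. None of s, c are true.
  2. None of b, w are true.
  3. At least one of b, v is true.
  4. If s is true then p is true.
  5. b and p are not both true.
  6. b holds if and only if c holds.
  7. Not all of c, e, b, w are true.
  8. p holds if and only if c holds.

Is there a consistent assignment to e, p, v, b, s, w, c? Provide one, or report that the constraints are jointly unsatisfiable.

e = True, p = False, v = True, b = False, s = False, w = False, c = False

  (1) {s, c}: 0 true — none ✓
  (2) {b, w}: 0 true — none ✓
  (3) {b, v}: 1 true — at least one ✓
  (4) s=F ⇒ p: vacuous ✓
  (5) b=F, p=F — not both ✓
  (6) b=F, c=F — same ✓
  (7) {c, e, b, w}: 1/4 true — not all ✓
  (8) p=F, c=F — same ✓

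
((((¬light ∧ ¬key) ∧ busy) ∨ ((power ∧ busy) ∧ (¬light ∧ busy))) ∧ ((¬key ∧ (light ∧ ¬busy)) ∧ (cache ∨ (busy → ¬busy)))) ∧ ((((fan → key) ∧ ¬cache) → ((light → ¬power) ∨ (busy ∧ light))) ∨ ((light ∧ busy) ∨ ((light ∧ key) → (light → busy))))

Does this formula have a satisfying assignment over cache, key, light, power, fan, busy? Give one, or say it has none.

Case light = True: the conjunct ((¬light ∧ ¬key) ∧ busy) ∨ ((power ∧ busy) ∧ (¬light ∧ busy)) becomes (False ∧ busy) ∨ ((power ∧ busy) ∧ False) = False.
Case light = False: the conjunct light is False.
Both cases fail — unsatisfiable.

Unsatisfiable — no assignment works.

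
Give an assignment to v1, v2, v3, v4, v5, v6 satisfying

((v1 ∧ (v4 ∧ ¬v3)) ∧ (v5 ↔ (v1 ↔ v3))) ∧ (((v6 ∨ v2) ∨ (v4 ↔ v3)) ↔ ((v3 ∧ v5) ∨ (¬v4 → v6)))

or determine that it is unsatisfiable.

v1: True; v2: True; v3: False; v4: True; v5: False; v6: False

  (v1 ∧ (v4 ∧ ¬v3)) ∧ (v5 ↔ (v1 ↔ v3)) = True
    v1 ∧ (v4 ∧ ¬v3) = True
      v4 ∧ ¬v3 = True
        ¬v3 = True
    v5 ↔ (v1 ↔ v3) = True
      v1 ↔ v3 = False
  ((v6 ∨ v2) ∨ (v4 ↔ v3)) ↔ ((v3 ∧ v5) ∨ (¬v4 → v6)) = True
    (v6 ∨ v2) ∨ (v4 ↔ v3) = True
      v6 ∨ v2 = True
      v4 ↔ v3 = False
    (v3 ∧ v5) ∨ (¬v4 → v6) = True
      v3 ∧ v5 = False
      ¬v4 → v6 = True
        ¬v4 = False
Both conjuncts True, so the formula holds.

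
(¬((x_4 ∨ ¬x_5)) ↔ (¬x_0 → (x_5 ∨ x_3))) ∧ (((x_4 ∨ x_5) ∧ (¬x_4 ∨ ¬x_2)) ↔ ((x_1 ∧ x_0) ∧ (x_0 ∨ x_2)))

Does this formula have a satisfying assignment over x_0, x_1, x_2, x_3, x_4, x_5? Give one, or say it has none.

x_0 = True, x_1 = True, x_2 = True, x_3 = True, x_4 = False, x_5 = True

  ¬((x_4 ∨ ¬x_5)) ↔ (¬x_0 → (x_5 ∨ x_3)) = True
    ¬((x_4 ∨ ¬x_5)) = True
      x_4 ∨ ¬x_5 = False
        ¬x_5 = False
    ¬x_0 → (x_5 ∨ x_3) = True
      ¬x_0 = False
      x_5 ∨ x_3 = True
  ((x_4 ∨ x_5) ∧ (¬x_4 ∨ ¬x_2)) ↔ ((x_1 ∧ x_0) ∧ (x_0 ∨ x_2)) = True
    (x_4 ∨ x_5) ∧ (¬x_4 ∨ ¬x_2) = True
      x_4 ∨ x_5 = True
      ¬x_4 ∨ ¬x_2 = True
        ¬x_4 = True
        ¬x_2 = False
    (x_1 ∧ x_0) ∧ (x_0 ∨ x_2) = True
      x_1 ∧ x_0 = True
      x_0 ∨ x_2 = True
Both conjuncts True, so the formula holds.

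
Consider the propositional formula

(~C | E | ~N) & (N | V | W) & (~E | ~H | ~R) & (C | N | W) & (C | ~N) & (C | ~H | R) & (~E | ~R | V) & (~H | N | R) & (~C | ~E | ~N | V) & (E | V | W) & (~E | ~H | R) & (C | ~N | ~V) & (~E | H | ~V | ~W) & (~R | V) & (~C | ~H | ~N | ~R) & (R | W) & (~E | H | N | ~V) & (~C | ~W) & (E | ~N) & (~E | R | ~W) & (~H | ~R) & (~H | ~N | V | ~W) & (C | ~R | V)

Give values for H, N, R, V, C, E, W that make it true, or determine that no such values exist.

Try H = True:
  (~H | ~R) forces R = False.
  (C | ~H | R) forces C = True.
  (~H | N | R) forces N = True.
  (~C | E | ~N) forces E = True.
  clause (~E | ~H | R) is falsified — backtrack.
So H = False.
Set N = False.
Set R = True.
  then (~R | V) forces V = True.
  then (~E | H | N | ~V) forces E = False.
Set C = False.
  then (C | N | W) forces W = True.
All clauses satisfied.

H = False; N = False; R = True; V = True; C = False; E = False; W = True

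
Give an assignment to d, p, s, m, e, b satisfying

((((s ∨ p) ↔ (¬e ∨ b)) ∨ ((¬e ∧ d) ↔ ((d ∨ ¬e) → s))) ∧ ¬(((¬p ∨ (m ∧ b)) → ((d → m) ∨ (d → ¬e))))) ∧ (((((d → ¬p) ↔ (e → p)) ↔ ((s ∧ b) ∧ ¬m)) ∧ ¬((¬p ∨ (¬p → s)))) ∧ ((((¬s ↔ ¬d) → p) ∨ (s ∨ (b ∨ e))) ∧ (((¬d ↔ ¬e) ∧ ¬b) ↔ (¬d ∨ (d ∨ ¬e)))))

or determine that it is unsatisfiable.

No satisfying assignment exists.

The conjunct ¬((¬p ∨ (¬p → s))) is unsatisfiable on its own:
  p=F, s=F: evaluates to False.
  p=F, s=T: evaluates to False.
  p=T, s=F: evaluates to False.
  p=T, s=T: evaluates to False.
So the whole conjunction is unsatisfiable.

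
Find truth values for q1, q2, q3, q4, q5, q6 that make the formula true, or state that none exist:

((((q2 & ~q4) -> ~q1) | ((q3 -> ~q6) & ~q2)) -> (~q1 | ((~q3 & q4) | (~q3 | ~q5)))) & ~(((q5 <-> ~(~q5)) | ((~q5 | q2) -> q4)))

The conjunct ~(((q5 <-> ~(~q5)) | ((~q5 | q2) -> q4))) is unsatisfiable on its own:
  q2=F, q4=F, q5=F: evaluates to False.
  q2=F, q4=F, q5=T: evaluates to False.
  q2=F, q4=T, q5=F: evaluates to False.
  q2=F, q4=T, q5=T: evaluates to False.
  q2=T, q4=F, q5=F: evaluates to False.
  q2=T, q4=F, q5=T: evaluates to False.
  q2=T, q4=T, q5=F: evaluates to False.
  q2=T, q4=T, q5=T: evaluates to False.
So the whole conjunction is unsatisfiable.

Unsatisfiable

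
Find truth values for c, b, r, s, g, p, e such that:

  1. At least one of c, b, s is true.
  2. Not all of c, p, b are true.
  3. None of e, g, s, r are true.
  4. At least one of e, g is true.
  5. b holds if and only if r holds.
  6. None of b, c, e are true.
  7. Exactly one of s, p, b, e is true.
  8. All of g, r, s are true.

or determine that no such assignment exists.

Unsatisfiable

Case r = True:
  Constraint (3) is violated (r=T) — contradiction.
Case r = False:
  Constraint (8) is violated (r=F) — contradiction.
Both cases fail — unsatisfiable.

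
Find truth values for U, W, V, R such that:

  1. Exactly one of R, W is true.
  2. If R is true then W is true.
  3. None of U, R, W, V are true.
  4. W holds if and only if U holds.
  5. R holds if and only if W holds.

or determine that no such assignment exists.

Unsatisfiable — no assignment works.

Case W = True:
  Constraint (3) is violated (W=T) — contradiction.
Case W = False:
  (1) with W=F forces R = True.
  Constraint (2) is violated (R=T, W=F) — contradiction.
Both cases fail — unsatisfiable.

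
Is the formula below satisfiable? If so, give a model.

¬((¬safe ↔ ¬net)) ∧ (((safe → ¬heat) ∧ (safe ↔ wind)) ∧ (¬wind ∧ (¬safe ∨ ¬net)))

wind = False, safe = False, net = True, heat = True

  ¬((¬safe ↔ ¬net)) = True
    ¬safe ↔ ¬net = False
      ¬safe = True
      ¬net = False
  ((safe → ¬heat) ∧ (safe ↔ wind)) ∧ (¬wind ∧ (¬safe ∨ ¬net)) = True
    (safe → ¬heat) ∧ (safe ↔ wind) = True
      safe → ¬heat = True
        ¬heat = False
      safe ↔ wind = True
    ¬wind ∧ (¬safe ∨ ¬net) = True
      ¬wind = True
      ¬safe ∨ ¬net = True
        ¬safe = True
        ¬net = False
Both conjuncts True, so the formula holds.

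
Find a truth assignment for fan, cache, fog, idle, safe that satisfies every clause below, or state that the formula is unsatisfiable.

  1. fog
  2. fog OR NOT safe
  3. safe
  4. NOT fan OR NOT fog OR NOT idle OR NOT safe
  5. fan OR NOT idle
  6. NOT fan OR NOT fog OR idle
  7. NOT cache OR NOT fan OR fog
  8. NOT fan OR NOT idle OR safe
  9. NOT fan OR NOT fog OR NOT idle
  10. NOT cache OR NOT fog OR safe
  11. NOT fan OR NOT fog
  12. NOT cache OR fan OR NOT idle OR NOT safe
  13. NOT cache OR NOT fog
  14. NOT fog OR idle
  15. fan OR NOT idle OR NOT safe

The formula is unsatisfiable.

Case fog = True:
  (safe) forces safe = True.
  (NOT fan OR NOT fog) forces fan = False.
  (fan OR NOT idle) forces idle = False.
  Clause (NOT fog OR idle) is falsified — contradiction.
Case fog = False:
  Clause (fog) is falsified — contradiction.
Both cases fail, so the formula is unsatisfiable.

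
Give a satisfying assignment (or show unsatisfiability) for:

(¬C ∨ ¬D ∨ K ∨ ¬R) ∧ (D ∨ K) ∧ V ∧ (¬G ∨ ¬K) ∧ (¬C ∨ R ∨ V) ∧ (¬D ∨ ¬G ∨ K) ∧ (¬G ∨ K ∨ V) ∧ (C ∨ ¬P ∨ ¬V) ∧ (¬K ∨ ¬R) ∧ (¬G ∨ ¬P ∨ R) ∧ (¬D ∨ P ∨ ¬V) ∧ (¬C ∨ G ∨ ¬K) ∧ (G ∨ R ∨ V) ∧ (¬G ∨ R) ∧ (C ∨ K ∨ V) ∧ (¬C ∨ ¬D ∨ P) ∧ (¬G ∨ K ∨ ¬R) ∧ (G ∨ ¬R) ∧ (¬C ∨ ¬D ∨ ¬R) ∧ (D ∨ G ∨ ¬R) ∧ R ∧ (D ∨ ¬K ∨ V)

Case V = True:
  (R) forces R = True.
  (¬K ∨ ¬R) forces K = False.
  (D ∨ K) forces D = True.
  (¬C ∨ ¬D ∨ K ∨ ¬R) forces C = False.
  (¬D ∨ ¬G ∨ K) forces G = False.
  Clause (G ∨ ¬R) is falsified — contradiction.
Case V = False:
  Clause (V) is falsified — contradiction.
Both cases fail, so the formula is unsatisfiable.

Unsatisfiable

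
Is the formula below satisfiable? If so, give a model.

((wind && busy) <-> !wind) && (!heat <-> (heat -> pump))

heat = False; wind = True; busy = False; pump = False

  (wind && busy) <-> !wind = True
    wind && busy = False
    !wind = False
  !heat <-> (heat -> pump) = True
    !heat = True
    heat -> pump = True
Both conjuncts True, so the formula holds.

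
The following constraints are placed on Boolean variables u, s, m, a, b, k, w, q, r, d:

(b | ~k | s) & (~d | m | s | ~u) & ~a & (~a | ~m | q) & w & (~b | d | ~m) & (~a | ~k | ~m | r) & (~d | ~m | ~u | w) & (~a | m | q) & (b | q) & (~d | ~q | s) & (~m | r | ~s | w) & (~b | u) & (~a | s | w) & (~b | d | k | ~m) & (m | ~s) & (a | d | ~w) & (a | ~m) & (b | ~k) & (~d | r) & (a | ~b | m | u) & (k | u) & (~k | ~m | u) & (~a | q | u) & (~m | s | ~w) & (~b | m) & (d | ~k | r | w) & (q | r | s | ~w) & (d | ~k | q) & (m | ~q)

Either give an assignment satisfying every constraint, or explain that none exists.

The formula is unsatisfiable.

Case a = True:
  Clause (~a) is falsified — contradiction.
Case a = False:
  (w) forces w = True.
  (a | d | ~w) forces d = True.
  (a | ~m) forces m = False.
  (m | ~s) forces s = False.
  (~d | m | s | ~u) forces u = False.
  (~d | ~q | s) forces q = False.
  (b | q) forces b = True.
  Clause (~b | u) is falsified — contradiction.
Both cases fail, so the formula is unsatisfiable.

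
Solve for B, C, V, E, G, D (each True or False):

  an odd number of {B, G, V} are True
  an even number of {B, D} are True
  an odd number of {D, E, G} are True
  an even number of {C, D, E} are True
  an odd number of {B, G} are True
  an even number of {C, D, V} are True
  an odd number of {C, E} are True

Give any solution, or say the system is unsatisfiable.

B = True; C = True; V = False; E = False; G = False; D = True

{B, G, V}: 1 true → odd ✓
{B, D}: 2 true → even ✓
{D, E, G}: 1 true → odd ✓
{C, D, E}: 2 true → even ✓
{B, G}: 1 true → odd ✓
{C, D, V}: 2 true → even ✓
{C, E}: 1 true → odd ✓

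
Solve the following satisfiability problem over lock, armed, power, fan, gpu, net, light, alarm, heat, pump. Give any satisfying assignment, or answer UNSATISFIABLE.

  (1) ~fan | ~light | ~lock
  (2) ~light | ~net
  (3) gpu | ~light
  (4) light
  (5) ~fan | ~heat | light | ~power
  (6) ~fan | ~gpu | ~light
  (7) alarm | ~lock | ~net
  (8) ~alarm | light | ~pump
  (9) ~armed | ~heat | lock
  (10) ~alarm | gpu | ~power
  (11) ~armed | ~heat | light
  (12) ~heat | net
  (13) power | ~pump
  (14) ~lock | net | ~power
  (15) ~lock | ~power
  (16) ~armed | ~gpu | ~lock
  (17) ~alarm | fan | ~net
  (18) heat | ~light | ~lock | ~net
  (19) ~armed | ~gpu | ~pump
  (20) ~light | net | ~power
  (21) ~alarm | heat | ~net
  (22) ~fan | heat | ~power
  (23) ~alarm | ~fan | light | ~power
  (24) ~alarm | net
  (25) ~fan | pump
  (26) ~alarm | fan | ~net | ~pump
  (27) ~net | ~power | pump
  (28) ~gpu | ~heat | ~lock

lock: False, armed: False, power: False, fan: False, gpu: True, net: False, light: True, alarm: False, heat: False, pump: False

Unit clause (light) forces light = True.
In (~light | ~net) only ~net is left, so net = False.
In (gpu | ~light) only gpu is left, so gpu = True.
In (~fan | ~gpu | ~light) only ~fan is left, so fan = False.
In (~heat | net) only ~heat is left, so heat = False.
In (~light | net | ~power) only ~power is left, so power = False.
In (~alarm | net) only ~alarm is left, so alarm = False.
In (power | ~pump) only ~pump is left, so pump = False.
Set lock = False.
Set armed = False.
All clauses satisfied.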